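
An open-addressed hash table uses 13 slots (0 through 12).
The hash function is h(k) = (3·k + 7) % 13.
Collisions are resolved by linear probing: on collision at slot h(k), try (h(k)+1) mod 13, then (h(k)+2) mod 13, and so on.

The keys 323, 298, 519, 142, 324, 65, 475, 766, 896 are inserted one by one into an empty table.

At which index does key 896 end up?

10

323 hashes to 1; slot 1 is free -> place at 1.
298 hashes to 4; slot 4 is free -> place at 4.
519 hashes to 4; 4 taken -> place at 5.
142 hashes to 4; 4,5 taken -> place at 6.
324 hashes to 4; 4,5,6 taken -> place at 7.
65 hashes to 7; 7 taken -> place at 8.
475 hashes to 2; slot 2 is free -> place at 2.
766 hashes to 4; 4,5,6,7,8 taken -> place at 9.
896 hashes to 4; 4,5,6,7,8,9 taken -> place at 10.
Table: [-, 323, 475, -, 298, 519, 142, 324, 65, 766, 896, -, -]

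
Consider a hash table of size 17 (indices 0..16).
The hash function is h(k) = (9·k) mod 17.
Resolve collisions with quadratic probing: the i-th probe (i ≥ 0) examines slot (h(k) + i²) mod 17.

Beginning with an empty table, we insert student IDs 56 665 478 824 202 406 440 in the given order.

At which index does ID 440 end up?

56: h=11 => slot 11
665: h=1 => slot 1
478: h=1, probe 1,2 => slot 2
824: h=4 => slot 4
202: h=16 => slot 16
406: h=16, probe 16,0 => slot 0
440: h=16, probe 16,0,3 => slot 3
Table: [406, 665, 478, 440, 824, —, —, —, —, —, —, 56, —, —, —, —, 202]

3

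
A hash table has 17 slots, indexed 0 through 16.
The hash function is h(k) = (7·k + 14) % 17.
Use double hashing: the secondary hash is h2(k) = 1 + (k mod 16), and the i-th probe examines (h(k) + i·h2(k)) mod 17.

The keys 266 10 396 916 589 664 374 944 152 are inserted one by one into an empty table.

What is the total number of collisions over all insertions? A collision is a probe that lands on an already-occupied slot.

1

Insert 266: h=6, slot 6 empty => index 6.
Insert 10: h=16, slot 16 empty => index 16.
Insert 396: h=15, slot 15 empty => index 15.
Insert 916: h=0, slot 0 empty => index 0.
Insert 589: h=6, h2=14, slot 6 occupied => index 3.
Insert 664: h=4, slot 4 empty => index 4.
Insert 374: h=14, slot 14 empty => index 14.
Insert 944: h=9, slot 9 empty => index 9.
Insert 152: h=7, slot 7 empty => index 7.
Table: [916, —, —, 589, 664, —, 266, 152, —, 944, —, —, —, —, 374, 396, 10]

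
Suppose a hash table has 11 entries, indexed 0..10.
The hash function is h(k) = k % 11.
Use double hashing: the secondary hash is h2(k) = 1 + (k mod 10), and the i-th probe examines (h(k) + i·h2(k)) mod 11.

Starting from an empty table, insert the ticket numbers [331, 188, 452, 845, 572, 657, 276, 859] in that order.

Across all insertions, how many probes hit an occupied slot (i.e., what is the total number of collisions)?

12

Insert 331: h=1, slot 1 empty → index 1.
Insert 188: h=1, h2=9, slot 1 occupied → index 10.
Insert 452: h=1, h2=3, slot 1 occupied → index 4.
Insert 845: h=9, slot 9 empty → index 9.
Insert 572: h=0, slot 0 empty → index 0.
Insert 657: h=8, slot 8 empty → index 8.
Insert 276: h=1, h2=7, slots 1,8,4,0 occupied → index 7.
Insert 859: h=1, h2=10, slots 1,0,10,9,8,7 occupied → index 6.
Table: [572, 331, ., ., 452, ., 859, 276, 657, 845, 188]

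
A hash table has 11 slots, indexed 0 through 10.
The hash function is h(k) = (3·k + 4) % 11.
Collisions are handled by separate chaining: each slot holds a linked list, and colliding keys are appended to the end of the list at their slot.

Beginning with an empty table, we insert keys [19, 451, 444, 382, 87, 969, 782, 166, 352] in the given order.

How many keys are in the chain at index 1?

1

Insert 19: h=6, bucket 6 empty → new chain.
Insert 451: h=4, bucket 4 empty → new chain.
Insert 444: h=5, bucket 5 empty → new chain.
Insert 382: h=6, bucket 6 nonempty → append to chain.
Insert 87: h=1, bucket 1 empty → new chain.
Insert 969: h=7, bucket 7 empty → new chain.
Insert 782: h=7, bucket 7 nonempty → append to chain.
Insert 166: h=7, bucket 7 nonempty → append to chain.
Insert 352: h=4, bucket 4 nonempty → append to chain.
Final buckets:
0: -
1: 87
2: -
3: -
4: 451 -> 352
5: 444
6: 19 -> 382
7: 969 -> 782 -> 166
8: -
9: -
10: -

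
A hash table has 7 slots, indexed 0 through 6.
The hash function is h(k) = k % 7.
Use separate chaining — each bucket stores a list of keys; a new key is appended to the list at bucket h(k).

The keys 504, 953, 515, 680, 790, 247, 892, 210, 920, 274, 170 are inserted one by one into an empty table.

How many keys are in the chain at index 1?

Insert 504: h=0, bucket 0 empty → new chain.
Insert 953: h=1, bucket 1 empty → new chain.
Insert 515: h=4, bucket 4 empty → new chain.
Insert 680: h=1, bucket 1 nonempty → append to chain.
Insert 790: h=6, bucket 6 empty → new chain.
Insert 247: h=2, bucket 2 empty → new chain.
Insert 892: h=3, bucket 3 empty → new chain.
Insert 210: h=0, bucket 0 nonempty → append to chain.
Insert 920: h=3, bucket 3 nonempty → append to chain.
Insert 274: h=1, bucket 1 nonempty → append to chain.
Insert 170: h=2, bucket 2 nonempty → append to chain.
Final buckets:
0: 504 -> 210
1: 953 -> 680 -> 274
2: 247 -> 170
3: 892 -> 920
4: 515
5: ∅
6: 790

3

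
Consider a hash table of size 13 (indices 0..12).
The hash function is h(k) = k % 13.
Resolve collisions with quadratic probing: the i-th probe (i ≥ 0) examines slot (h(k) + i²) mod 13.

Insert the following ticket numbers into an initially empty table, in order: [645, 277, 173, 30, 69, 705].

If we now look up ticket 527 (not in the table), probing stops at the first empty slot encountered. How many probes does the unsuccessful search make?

3

645: h=8 => slot 8
277: h=4 => slot 4
173: h=4, probe 4,5 => slot 5
30: h=4, probe 4,5,8,0 => slot 0
69: h=4, probe 4,5,8,0,7 => slot 7
705: h=3 => slot 3
Table: [30, —, —, 705, 277, 173, —, 69, 645, —, —, —, —]
Lookup 527: h=7, probe 7,8,11 → slot 11 empty, not found.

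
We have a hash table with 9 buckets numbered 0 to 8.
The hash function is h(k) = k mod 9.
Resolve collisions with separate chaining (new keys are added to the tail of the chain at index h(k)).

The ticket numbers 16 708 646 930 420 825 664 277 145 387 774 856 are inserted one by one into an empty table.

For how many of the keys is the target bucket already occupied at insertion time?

Insert 16: h=7, bucket 7 empty -> new chain.
Insert 708: h=6, bucket 6 empty -> new chain.
Insert 646: h=7, bucket 7 nonempty -> append to chain.
Insert 930: h=3, bucket 3 empty -> new chain.
Insert 420: h=6, bucket 6 nonempty -> append to chain.
Insert 825: h=6, bucket 6 nonempty -> append to chain.
Insert 664: h=7, bucket 7 nonempty -> append to chain.
Insert 277: h=7, bucket 7 nonempty -> append to chain.
Insert 145: h=1, bucket 1 empty -> new chain.
Insert 387: h=0, bucket 0 empty -> new chain.
Insert 774: h=0, bucket 0 nonempty -> append to chain.
Insert 856: h=1, bucket 1 nonempty -> append to chain.
Final buckets:
0: 387 -> 774
1: 145 -> 856
2: -
3: 930
4: -
5: -
6: 708 -> 420 -> 825
7: 16 -> 646 -> 664 -> 277
8: -

7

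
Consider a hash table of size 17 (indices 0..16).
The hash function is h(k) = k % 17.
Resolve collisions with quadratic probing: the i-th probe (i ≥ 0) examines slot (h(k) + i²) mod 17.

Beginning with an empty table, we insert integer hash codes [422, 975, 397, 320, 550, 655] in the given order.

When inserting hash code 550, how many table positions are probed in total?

3

Insert 422: h=14, slot 14 empty → index 14.
Insert 975: h=6, slot 6 empty → index 6.
Insert 397: h=6, slot 6 occupied → index 7.
Insert 320: h=14, slot 14 occupied → index 15.
Insert 550: h=6, slots 6,7 occupied → index 10.
Insert 655: h=9, slot 9 empty → index 9.
Table: [_, _, _, _, _, _, 975, 397, _, 655, 550, _, _, _, 422, 320, _]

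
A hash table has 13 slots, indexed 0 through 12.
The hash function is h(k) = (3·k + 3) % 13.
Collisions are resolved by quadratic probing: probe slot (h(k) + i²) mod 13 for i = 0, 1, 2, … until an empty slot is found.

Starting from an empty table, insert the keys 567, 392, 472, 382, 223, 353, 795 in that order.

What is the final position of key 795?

12

567 hashes to 1; slot 1 is free -> place at 1.
392 hashes to 9; slot 9 is free -> place at 9.
472 hashes to 2; slot 2 is free -> place at 2.
382 hashes to 5; slot 5 is free -> place at 5.
223 hashes to 9; 9 taken -> place at 10.
353 hashes to 9; 9,10 taken -> place at 0.
795 hashes to 9; 9,10,0,5 taken -> place at 12.
Table: [353, 567, 472, —, —, 382, —, —, —, 392, 223, —, 795]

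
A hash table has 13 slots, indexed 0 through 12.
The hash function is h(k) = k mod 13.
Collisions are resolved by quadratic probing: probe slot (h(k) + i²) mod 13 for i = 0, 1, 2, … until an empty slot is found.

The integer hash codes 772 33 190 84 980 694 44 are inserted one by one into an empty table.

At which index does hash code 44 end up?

4

772: h=5 → slot 5
33: h=7 → slot 7
190: h=8 → slot 8
84: h=6 → slot 6
980: h=5, probe 5,6,9 → slot 9
694: h=5, probe 5,6,9,1 → slot 1
44: h=5, probe 5,6,9,1,8,4 → slot 4
Table: [., 694, ., ., 44, 772, 84, 33, 190, 980, ., ., .]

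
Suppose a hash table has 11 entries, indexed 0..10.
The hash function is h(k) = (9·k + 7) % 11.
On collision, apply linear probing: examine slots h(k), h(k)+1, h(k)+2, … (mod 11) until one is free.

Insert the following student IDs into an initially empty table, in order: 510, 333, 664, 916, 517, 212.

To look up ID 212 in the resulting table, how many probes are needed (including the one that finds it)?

510 hashes to 10; slot 10 is free => place at 10.
333 hashes to 1; slot 1 is free => place at 1.
664 hashes to 10; 10 taken => place at 0.
916 hashes to 1; 1 taken => place at 2.
517 hashes to 7; slot 7 is free => place at 7.
212 hashes to 1; 1,2 taken => place at 3.
Table: [664, 333, 916, 212, -, -, -, 517, -, -, 510]
Lookup 212: h=1, probe 1,2,3 → found at 3.

3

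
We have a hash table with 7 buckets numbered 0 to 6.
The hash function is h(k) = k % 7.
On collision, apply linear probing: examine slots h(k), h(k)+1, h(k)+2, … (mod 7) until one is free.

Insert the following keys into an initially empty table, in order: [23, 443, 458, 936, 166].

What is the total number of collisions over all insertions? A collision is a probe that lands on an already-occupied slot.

3

Insert 23: h=2, slot 2 empty → index 2.
Insert 443: h=2, slot 2 occupied → index 3.
Insert 458: h=3, slot 3 occupied → index 4.
Insert 936: h=5, slot 5 empty → index 5.
Insert 166: h=5, slot 5 occupied → index 6.
Table: [∅, ∅, 23, 443, 458, 936, 166]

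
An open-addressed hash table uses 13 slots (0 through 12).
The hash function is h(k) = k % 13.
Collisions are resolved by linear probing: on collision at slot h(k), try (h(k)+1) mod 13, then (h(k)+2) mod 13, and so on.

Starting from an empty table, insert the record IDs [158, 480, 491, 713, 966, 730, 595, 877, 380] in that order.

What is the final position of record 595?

0

158: h=2 => slot 2
480: h=12 => slot 12
491: h=10 => slot 10
713: h=11 => slot 11
966: h=4 => slot 4
730: h=2, probe 2,3 => slot 3
595: h=10, probe 10,11,12,0 => slot 0
877: h=6 => slot 6
380: h=3, probe 3,4,5 => slot 5
Table: [595, ., 158, 730, 966, 380, 877, ., ., ., 491, 713, 480]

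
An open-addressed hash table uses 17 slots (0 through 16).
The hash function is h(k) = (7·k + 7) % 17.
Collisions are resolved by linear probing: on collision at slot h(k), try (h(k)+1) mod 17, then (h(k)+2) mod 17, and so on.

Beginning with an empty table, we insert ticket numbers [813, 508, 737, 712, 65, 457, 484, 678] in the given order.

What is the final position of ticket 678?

14

813: h=3 → slot 3
508: h=10 → slot 10
737: h=15 → slot 15
712: h=10, probe 10,11 → slot 11
65: h=3, probe 3,4 → slot 4
457: h=10, probe 10,11,12 → slot 12
484: h=12, probe 12,13 → slot 13
678: h=10, probe 10,11,12,13,14 → slot 14
Table: [∅, ∅, ∅, 813, 65, ∅, ∅, ∅, ∅, ∅, 508, 712, 457, 484, 678, 737, ∅]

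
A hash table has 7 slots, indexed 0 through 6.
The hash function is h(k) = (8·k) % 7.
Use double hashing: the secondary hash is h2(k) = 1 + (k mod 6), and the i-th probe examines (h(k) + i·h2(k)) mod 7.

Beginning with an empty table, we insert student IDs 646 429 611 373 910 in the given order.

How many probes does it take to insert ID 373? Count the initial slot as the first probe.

646: h=2 → slot 2
429: h=2, h2=4, probe 2,6 → slot 6
611: h=2, h2=6, probe 2,1 → slot 1
373: h=2, h2=2, probe 2,4 → slot 4
910: h=0 → slot 0
Table: [910, 611, 646, —, 373, —, 429]

2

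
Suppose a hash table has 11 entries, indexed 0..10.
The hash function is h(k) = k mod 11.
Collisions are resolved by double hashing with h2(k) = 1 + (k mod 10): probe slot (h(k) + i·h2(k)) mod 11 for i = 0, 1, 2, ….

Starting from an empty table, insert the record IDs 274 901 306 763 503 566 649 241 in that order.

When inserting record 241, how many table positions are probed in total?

3

274 hashes to 10; slot 10 is free => place at 10.
901 hashes to 10, h2=2; 10 taken => place at 1.
306 hashes to 9; slot 9 is free => place at 9.
763 hashes to 4; slot 4 is free => place at 4.
503 hashes to 8; slot 8 is free => place at 8.
566 hashes to 5; slot 5 is free => place at 5.
649 hashes to 0; slot 0 is free => place at 0.
241 hashes to 10, h2=2; 10,1 taken => place at 3.
Table: [649, 901, ., 241, 763, 566, ., ., 503, 306, 274]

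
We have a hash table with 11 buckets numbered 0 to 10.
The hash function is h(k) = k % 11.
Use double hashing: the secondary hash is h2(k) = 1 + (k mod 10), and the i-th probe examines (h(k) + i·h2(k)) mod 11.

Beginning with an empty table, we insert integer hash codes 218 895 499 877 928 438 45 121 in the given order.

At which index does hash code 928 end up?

2

218 hashes to 9; slot 9 is free => place at 9.
895 hashes to 4; slot 4 is free => place at 4.
499 hashes to 4, h2=10; 4 taken => place at 3.
877 hashes to 8; slot 8 is free => place at 8.
928 hashes to 4, h2=9; 4 taken => place at 2.
438 hashes to 9, h2=9; 9 taken => place at 7.
45 hashes to 1; slot 1 is free => place at 1.
121 hashes to 0; slot 0 is free => place at 0.
Table: [121, 45, 928, 499, 895, ∅, ∅, 438, 877, 218, ∅]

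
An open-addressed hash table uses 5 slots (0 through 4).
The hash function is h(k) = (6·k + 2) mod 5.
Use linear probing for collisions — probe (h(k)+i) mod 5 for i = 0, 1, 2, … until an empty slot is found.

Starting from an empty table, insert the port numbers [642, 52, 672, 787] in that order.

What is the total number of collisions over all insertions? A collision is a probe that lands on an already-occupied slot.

6

642 hashes to 4; slot 4 is free => place at 4.
52 hashes to 4; 4 taken => place at 0.
672 hashes to 4; 4,0 taken => place at 1.
787 hashes to 4; 4,0,1 taken => place at 2.
Table: [52, 672, 787, -, 642]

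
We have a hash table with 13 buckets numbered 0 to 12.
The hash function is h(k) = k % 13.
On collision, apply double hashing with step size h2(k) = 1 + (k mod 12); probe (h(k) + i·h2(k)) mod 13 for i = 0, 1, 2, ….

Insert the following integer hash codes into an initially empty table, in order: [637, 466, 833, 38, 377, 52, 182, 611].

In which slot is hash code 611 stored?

637: h=0 -> slot 0
466: h=11 -> slot 11
833: h=1 -> slot 1
38: h=12 -> slot 12
377: h=0, h2=6, probe 0,6 -> slot 6
52: h=0, h2=5, probe 0,5 -> slot 5
182: h=0, h2=3, probe 0,3 -> slot 3
611: h=0, h2=12, probe 0,12,11,10 -> slot 10
Table: [637, 833, —, 182, —, 52, 377, —, —, —, 611, 466, 38]

10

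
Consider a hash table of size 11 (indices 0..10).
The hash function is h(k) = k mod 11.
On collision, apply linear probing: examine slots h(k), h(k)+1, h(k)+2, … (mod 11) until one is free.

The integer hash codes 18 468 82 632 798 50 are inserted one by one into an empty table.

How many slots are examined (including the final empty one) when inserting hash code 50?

5

18 hashes to 7; slot 7 is free => place at 7.
468 hashes to 6; slot 6 is free => place at 6.
82 hashes to 5; slot 5 is free => place at 5.
632 hashes to 5; 5,6,7 taken => place at 8.
798 hashes to 6; 6,7,8 taken => place at 9.
50 hashes to 6; 6,7,8,9 taken => place at 10.
Table: [., ., ., ., ., 82, 468, 18, 632, 798, 50]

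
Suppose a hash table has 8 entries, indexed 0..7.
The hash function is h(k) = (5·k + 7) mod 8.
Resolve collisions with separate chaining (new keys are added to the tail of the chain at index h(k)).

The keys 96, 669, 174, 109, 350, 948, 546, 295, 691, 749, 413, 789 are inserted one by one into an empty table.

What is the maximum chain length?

5

Insert 96: h=7, bucket 7 empty -> new chain.
Insert 669: h=0, bucket 0 empty -> new chain.
Insert 174: h=5, bucket 5 empty -> new chain.
Insert 109: h=0, bucket 0 nonempty -> append to chain.
Insert 350: h=5, bucket 5 nonempty -> append to chain.
Insert 948: h=3, bucket 3 empty -> new chain.
Insert 546: h=1, bucket 1 empty -> new chain.
Insert 295: h=2, bucket 2 empty -> new chain.
Insert 691: h=6, bucket 6 empty -> new chain.
Insert 749: h=0, bucket 0 nonempty -> append to chain.
Insert 413: h=0, bucket 0 nonempty -> append to chain.
Insert 789: h=0, bucket 0 nonempty -> append to chain.
Final buckets:
0: 669 -> 109 -> 749 -> 413 -> 789
1: 546
2: 295
3: 948
4: —
5: 174 -> 350
6: 691
7: 96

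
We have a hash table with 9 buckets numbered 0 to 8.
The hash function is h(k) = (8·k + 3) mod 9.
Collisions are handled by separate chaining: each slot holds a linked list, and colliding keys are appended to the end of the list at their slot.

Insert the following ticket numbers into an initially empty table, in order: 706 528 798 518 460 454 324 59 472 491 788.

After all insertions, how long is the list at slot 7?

4

Insert 706: h=8, bucket 8 empty → new chain.
Insert 528: h=6, bucket 6 empty → new chain.
Insert 798: h=6, bucket 6 nonempty → append to chain.
Insert 518: h=7, bucket 7 empty → new chain.
Insert 460: h=2, bucket 2 empty → new chain.
Insert 454: h=8, bucket 8 nonempty → append to chain.
Insert 324: h=3, bucket 3 empty → new chain.
Insert 59: h=7, bucket 7 nonempty → append to chain.
Insert 472: h=8, bucket 8 nonempty → append to chain.
Insert 491: h=7, bucket 7 nonempty → append to chain.
Insert 788: h=7, bucket 7 nonempty → append to chain.
Final buckets:
0: .
1: .
2: 460
3: 324
4: .
5: .
6: 528 -> 798
7: 518 -> 59 -> 491 -> 788
8: 706 -> 454 -> 472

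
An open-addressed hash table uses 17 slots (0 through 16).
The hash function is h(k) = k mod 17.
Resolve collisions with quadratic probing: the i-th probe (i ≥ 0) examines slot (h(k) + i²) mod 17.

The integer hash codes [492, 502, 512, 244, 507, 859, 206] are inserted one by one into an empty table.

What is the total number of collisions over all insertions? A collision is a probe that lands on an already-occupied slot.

2

492: h=16 → slot 16
502: h=9 → slot 9
512: h=2 → slot 2
244: h=6 → slot 6
507: h=14 → slot 14
859: h=9, probe 9,10 → slot 10
206: h=2, probe 2,3 → slot 3
Table: [∅, ∅, 512, 206, ∅, ∅, 244, ∅, ∅, 502, 859, ∅, ∅, ∅, 507, ∅, 492]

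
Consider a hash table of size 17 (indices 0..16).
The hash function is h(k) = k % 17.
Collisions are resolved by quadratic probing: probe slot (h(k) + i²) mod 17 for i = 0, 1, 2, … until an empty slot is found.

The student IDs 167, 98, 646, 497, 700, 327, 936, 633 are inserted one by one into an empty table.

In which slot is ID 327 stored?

167: h=14 -> slot 14
98: h=13 -> slot 13
646: h=0 -> slot 0
497: h=4 -> slot 4
700: h=3 -> slot 3
327: h=4, probe 4,5 -> slot 5
936: h=1 -> slot 1
633: h=4, probe 4,5,8 -> slot 8
Table: [646, 936, ., 700, 497, 327, ., ., 633, ., ., ., ., 98, 167, ., .]

5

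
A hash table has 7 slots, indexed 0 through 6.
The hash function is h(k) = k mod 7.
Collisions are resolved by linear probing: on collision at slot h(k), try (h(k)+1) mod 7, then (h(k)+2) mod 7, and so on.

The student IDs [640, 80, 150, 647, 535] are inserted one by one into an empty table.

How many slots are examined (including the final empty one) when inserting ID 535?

640: h=3 => slot 3
80: h=3, probe 3,4 => slot 4
150: h=3, probe 3,4,5 => slot 5
647: h=3, probe 3,4,5,6 => slot 6
535: h=3, probe 3,4,5,6,0 => slot 0
Table: [535, _, _, 640, 80, 150, 647]

5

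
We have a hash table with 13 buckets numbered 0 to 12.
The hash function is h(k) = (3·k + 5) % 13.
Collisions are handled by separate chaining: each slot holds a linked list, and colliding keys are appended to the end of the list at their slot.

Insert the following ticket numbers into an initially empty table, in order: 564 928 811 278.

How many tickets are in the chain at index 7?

Insert 564: h=7, bucket 7 empty → new chain.
Insert 928: h=7, bucket 7 nonempty → append to chain.
Insert 811: h=7, bucket 7 nonempty → append to chain.
Insert 278: h=7, bucket 7 nonempty → append to chain.
Final buckets:
0: -
1: -
2: -
3: -
4: -
5: -
6: -
7: 564 -> 928 -> 811 -> 278
8: -
9: -
10: -
11: -
12: -

4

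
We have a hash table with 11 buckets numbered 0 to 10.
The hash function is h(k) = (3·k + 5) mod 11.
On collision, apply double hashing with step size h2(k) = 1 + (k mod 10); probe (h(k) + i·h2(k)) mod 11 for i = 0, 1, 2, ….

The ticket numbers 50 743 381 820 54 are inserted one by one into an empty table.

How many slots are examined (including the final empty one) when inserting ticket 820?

50 hashes to 1; slot 1 is free -> place at 1.
743 hashes to 1, h2=4; 1 taken -> place at 5.
381 hashes to 4; slot 4 is free -> place at 4.
820 hashes to 1, h2=1; 1 taken -> place at 2.
54 hashes to 2, h2=5; 2 taken -> place at 7.
Table: [_, 50, 820, _, 381, 743, _, 54, _, _, _]

2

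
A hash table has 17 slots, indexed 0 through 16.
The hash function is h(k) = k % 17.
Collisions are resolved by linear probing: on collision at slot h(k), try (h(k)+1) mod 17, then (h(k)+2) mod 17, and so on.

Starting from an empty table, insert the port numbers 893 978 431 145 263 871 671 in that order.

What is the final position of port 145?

11

893 hashes to 9; slot 9 is free -> place at 9.
978 hashes to 9; 9 taken -> place at 10.
431 hashes to 6; slot 6 is free -> place at 6.
145 hashes to 9; 9,10 taken -> place at 11.
263 hashes to 8; slot 8 is free -> place at 8.
871 hashes to 4; slot 4 is free -> place at 4.
671 hashes to 8; 8,9,10,11 taken -> place at 12.
Table: [-, -, -, -, 871, -, 431, -, 263, 893, 978, 145, 671, -, -, -, -]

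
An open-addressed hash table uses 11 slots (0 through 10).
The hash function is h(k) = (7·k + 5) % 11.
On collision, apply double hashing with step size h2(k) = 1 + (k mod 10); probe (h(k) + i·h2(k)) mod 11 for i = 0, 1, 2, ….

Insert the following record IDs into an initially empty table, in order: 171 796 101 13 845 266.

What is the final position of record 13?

171: h=3 -> slot 3
796: h=0 -> slot 0
101: h=8 -> slot 8
13: h=8, h2=4, probe 8,1 -> slot 1
845: h=2 -> slot 2
266: h=8, h2=7, probe 8,4 -> slot 4
Table: [796, 13, 845, 171, 266, ∅, ∅, ∅, 101, ∅, ∅]

1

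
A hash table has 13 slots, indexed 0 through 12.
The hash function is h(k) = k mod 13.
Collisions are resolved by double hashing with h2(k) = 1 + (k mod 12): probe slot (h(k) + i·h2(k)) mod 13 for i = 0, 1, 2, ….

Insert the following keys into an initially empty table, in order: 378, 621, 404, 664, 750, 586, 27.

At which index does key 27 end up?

378: h=1 -> slot 1
621: h=10 -> slot 10
404: h=1, h2=9, probe 1,10,6 -> slot 6
664: h=1, h2=5, probe 1,6,11 -> slot 11
750: h=9 -> slot 9
586: h=1, h2=11, probe 1,12 -> slot 12
27: h=1, h2=4, probe 1,5 -> slot 5
Table: [∅, 378, ∅, ∅, ∅, 27, 404, ∅, ∅, 750, 621, 664, 586]

5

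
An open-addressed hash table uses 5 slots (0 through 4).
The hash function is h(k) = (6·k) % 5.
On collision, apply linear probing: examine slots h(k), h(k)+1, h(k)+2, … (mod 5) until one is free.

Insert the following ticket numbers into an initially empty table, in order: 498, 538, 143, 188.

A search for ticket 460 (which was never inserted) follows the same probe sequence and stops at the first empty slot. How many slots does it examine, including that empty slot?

3

498 hashes to 3; slot 3 is free -> place at 3.
538 hashes to 3; 3 taken -> place at 4.
143 hashes to 3; 3,4 taken -> place at 0.
188 hashes to 3; 3,4,0 taken -> place at 1.
Table: [143, 188, —, 498, 538]
Lookup 460: h=0, probe 0,1,2 → slot 2 empty, not found.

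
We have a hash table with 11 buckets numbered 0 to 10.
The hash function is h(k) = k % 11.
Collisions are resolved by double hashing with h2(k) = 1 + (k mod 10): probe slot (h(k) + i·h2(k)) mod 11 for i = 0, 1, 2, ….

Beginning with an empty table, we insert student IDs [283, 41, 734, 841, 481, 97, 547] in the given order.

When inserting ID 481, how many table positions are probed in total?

283 hashes to 8; slot 8 is free → place at 8.
41 hashes to 8, h2=2; 8 taken → place at 10.
734 hashes to 8, h2=5; 8 taken → place at 2.
841 hashes to 5; slot 5 is free → place at 5.
481 hashes to 8, h2=2; 8,10 taken → place at 1.
97 hashes to 9; slot 9 is free → place at 9.
547 hashes to 8, h2=8; 8,5,2,10 taken → place at 7.
Table: [., 481, 734, ., ., 841, ., 547, 283, 97, 41]

3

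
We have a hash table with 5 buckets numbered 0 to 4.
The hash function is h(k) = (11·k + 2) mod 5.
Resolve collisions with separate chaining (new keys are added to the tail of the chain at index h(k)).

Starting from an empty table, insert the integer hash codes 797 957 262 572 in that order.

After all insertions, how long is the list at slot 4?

797 -> bucket 4
957 -> bucket 4 (collision)
262 -> bucket 4 (collision)
572 -> bucket 4 (collision)
Final buckets:
0: ∅
1: ∅
2: ∅
3: ∅
4: 797 -> 957 -> 262 -> 572

4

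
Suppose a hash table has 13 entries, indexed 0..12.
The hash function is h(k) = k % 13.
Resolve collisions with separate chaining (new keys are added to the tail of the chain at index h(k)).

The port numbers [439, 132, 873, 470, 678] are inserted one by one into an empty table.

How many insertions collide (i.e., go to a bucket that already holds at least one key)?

3

439 → bucket 10
132 → bucket 2
873 → bucket 2 (collision)
470 → bucket 2 (collision)
678 → bucket 2 (collision)
Final buckets:
0: .
1: .
2: 132 -> 873 -> 470 -> 678
3: .
4: .
5: .
6: .
7: .
8: .
9: .
10: 439
11: .
12: .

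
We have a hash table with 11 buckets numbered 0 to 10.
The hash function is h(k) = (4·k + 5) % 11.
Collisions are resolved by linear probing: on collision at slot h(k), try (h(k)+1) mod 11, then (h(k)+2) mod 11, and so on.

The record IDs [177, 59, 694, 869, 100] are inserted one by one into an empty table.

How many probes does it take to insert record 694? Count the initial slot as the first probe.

3

177: h=9 → slot 9
59: h=10 → slot 10
694: h=9, probe 9,10,0 → slot 0
869: h=5 → slot 5
100: h=9, probe 9,10,0,1 → slot 1
Table: [694, 100, ∅, ∅, ∅, 869, ∅, ∅, ∅, 177, 59]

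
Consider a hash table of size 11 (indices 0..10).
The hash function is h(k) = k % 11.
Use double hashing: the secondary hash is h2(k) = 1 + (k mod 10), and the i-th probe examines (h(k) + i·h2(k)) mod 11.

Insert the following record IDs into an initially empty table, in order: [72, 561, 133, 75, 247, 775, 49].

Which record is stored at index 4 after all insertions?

72 hashes to 6; slot 6 is free -> place at 6.
561 hashes to 0; slot 0 is free -> place at 0.
133 hashes to 1; slot 1 is free -> place at 1.
75 hashes to 9; slot 9 is free -> place at 9.
247 hashes to 5; slot 5 is free -> place at 5.
775 hashes to 5, h2=6; 5,0,6,1 taken -> place at 7.
49 hashes to 5, h2=10; 5 taken -> place at 4.
Table: [561, 133, -, -, 49, 247, 72, 775, -, 75, -]

49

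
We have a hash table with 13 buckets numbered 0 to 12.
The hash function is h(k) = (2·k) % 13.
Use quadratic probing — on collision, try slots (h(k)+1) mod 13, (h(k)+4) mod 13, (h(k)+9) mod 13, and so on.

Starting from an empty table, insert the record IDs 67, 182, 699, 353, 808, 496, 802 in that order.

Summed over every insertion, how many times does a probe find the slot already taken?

9

67 hashes to 4; slot 4 is free -> place at 4.
182 hashes to 0; slot 0 is free -> place at 0.
699 hashes to 7; slot 7 is free -> place at 7.
353 hashes to 4; 4 taken -> place at 5.
808 hashes to 4; 4,5 taken -> place at 8.
496 hashes to 4; 4,5,8,0,7 taken -> place at 3.
802 hashes to 5; 5 taken -> place at 6.
Table: [182, ∅, ∅, 496, 67, 353, 802, 699, 808, ∅, ∅, ∅, ∅]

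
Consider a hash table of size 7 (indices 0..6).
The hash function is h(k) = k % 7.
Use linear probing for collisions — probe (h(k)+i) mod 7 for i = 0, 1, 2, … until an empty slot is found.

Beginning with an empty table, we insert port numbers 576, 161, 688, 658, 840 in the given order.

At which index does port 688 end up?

3

Insert 576: h=2, slot 2 empty → index 2.
Insert 161: h=0, slot 0 empty → index 0.
Insert 688: h=2, slot 2 occupied → index 3.
Insert 658: h=0, slot 0 occupied → index 1.
Insert 840: h=0, slots 0,1,2,3 occupied → index 4.
Table: [161, 658, 576, 688, 840, ., .]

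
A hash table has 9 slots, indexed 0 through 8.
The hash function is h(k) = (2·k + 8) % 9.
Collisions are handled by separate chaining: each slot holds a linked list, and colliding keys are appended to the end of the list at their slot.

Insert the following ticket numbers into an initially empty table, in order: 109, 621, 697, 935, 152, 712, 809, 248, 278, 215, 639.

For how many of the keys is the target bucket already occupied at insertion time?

6

109 → bucket 1
621 → bucket 8
697 → bucket 7
935 → bucket 6
152 → bucket 6 (collision)
712 → bucket 1 (collision)
809 → bucket 6 (collision)
248 → bucket 0
278 → bucket 6 (collision)
215 → bucket 6 (collision)
639 → bucket 8 (collision)
Final buckets:
0: 248
1: 109 -> 712
2: -
3: -
4: -
5: -
6: 935 -> 152 -> 809 -> 278 -> 215
7: 697
8: 621 -> 639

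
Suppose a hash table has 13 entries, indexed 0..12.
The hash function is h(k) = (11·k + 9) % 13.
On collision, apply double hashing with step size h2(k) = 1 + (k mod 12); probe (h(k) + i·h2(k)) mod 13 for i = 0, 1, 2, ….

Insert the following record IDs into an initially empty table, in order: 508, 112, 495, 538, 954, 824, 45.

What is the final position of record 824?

8

508: h=7 → slot 7
112: h=6 → slot 6
495: h=7, h2=4, probe 7,11 → slot 11
538: h=12 → slot 12
954: h=12, h2=7, probe 12,6,0 → slot 0
824: h=12, h2=9, probe 12,8 → slot 8
45: h=10 → slot 10
Table: [954, ∅, ∅, ∅, ∅, ∅, 112, 508, 824, ∅, 45, 495, 538]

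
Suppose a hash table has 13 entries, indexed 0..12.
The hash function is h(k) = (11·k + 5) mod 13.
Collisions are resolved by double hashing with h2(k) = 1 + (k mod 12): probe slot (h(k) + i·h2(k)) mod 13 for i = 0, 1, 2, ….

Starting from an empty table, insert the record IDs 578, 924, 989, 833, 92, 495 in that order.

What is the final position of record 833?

Insert 578: h=6, slot 6 empty -> index 6.
Insert 924: h=3, slot 3 empty -> index 3.
Insert 989: h=3, h2=6, slot 3 occupied -> index 9.
Insert 833: h=3, h2=6, slots 3,9 occupied -> index 2.
Insert 92: h=3, h2=9, slot 3 occupied -> index 12.
Insert 495: h=3, h2=4, slot 3 occupied -> index 7.
Table: [∅, ∅, 833, 924, ∅, ∅, 578, 495, ∅, 989, ∅, ∅, 92]

2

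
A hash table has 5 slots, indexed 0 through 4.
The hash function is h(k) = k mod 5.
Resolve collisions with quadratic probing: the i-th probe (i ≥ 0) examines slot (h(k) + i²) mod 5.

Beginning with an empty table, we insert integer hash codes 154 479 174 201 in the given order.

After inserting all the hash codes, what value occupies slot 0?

479

Insert 154: h=4, slot 4 empty → index 4.
Insert 479: h=4, slot 4 occupied → index 0.
Insert 174: h=4, slots 4,0 occupied → index 3.
Insert 201: h=1, slot 1 empty → index 1.
Table: [479, 201, ., 174, 154]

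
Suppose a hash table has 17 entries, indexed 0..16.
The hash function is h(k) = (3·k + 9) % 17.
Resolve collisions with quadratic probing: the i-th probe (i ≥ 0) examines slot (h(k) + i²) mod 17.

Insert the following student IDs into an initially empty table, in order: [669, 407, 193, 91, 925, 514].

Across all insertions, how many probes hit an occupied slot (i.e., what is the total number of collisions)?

669: h=10 => slot 10
407: h=6 => slot 6
193: h=10, probe 10,11 => slot 11
91: h=10, probe 10,11,14 => slot 14
925: h=13 => slot 13
514: h=4 => slot 4
Table: [∅, ∅, ∅, ∅, 514, ∅, 407, ∅, ∅, ∅, 669, 193, ∅, 925, 91, ∅, ∅]

3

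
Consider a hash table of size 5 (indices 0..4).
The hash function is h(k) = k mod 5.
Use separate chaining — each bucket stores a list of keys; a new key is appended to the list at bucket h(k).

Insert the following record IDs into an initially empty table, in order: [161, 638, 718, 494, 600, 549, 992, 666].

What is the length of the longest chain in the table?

2

Insert 161: h=1, bucket 1 empty → new chain.
Insert 638: h=3, bucket 3 empty → new chain.
Insert 718: h=3, bucket 3 nonempty → append to chain.
Insert 494: h=4, bucket 4 empty → new chain.
Insert 600: h=0, bucket 0 empty → new chain.
Insert 549: h=4, bucket 4 nonempty → append to chain.
Insert 992: h=2, bucket 2 empty → new chain.
Insert 666: h=1, bucket 1 nonempty → append to chain.
Final buckets:
0: 600
1: 161 -> 666
2: 992
3: 638 -> 718
4: 494 -> 549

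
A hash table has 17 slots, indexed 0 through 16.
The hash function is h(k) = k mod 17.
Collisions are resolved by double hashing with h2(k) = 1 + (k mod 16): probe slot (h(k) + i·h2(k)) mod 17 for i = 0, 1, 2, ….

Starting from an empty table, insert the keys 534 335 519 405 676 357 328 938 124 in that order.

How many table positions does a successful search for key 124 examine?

534 hashes to 7; slot 7 is free => place at 7.
335 hashes to 12; slot 12 is free => place at 12.
519 hashes to 9; slot 9 is free => place at 9.
405 hashes to 14; slot 14 is free => place at 14.
676 hashes to 13; slot 13 is free => place at 13.
357 hashes to 0; slot 0 is free => place at 0.
328 hashes to 5; slot 5 is free => place at 5.
938 hashes to 3; slot 3 is free => place at 3.
124 hashes to 5, h2=13; 5 taken => place at 1.
Table: [357, 124, —, 938, —, 328, —, 534, —, 519, —, —, 335, 676, 405, —, —]
Lookup 124: h=5, h2=13, probe 5,1 → found at 1.

2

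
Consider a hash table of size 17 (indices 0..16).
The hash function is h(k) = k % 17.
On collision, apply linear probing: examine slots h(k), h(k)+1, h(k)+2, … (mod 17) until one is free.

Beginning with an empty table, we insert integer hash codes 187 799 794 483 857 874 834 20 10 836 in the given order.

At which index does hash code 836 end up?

Insert 187: h=0, slot 0 empty -> index 0.
Insert 799: h=0, slot 0 occupied -> index 1.
Insert 794: h=12, slot 12 empty -> index 12.
Insert 483: h=7, slot 7 empty -> index 7.
Insert 857: h=7, slot 7 occupied -> index 8.
Insert 874: h=7, slots 7,8 occupied -> index 9.
Insert 834: h=1, slot 1 occupied -> index 2.
Insert 20: h=3, slot 3 empty -> index 3.
Insert 10: h=10, slot 10 empty -> index 10.
Insert 836: h=3, slot 3 occupied -> index 4.
Table: [187, 799, 834, 20, 836, ., ., 483, 857, 874, 10, ., 794, ., ., ., .]

4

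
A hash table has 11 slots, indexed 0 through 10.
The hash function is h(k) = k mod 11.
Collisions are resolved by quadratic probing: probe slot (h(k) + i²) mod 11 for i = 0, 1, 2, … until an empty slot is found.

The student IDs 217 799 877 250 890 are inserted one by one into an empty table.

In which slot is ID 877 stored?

217 hashes to 8; slot 8 is free -> place at 8.
799 hashes to 7; slot 7 is free -> place at 7.
877 hashes to 8; 8 taken -> place at 9.
250 hashes to 8; 8,9 taken -> place at 1.
890 hashes to 10; slot 10 is free -> place at 10.
Table: [., 250, ., ., ., ., ., 799, 217, 877, 890]

9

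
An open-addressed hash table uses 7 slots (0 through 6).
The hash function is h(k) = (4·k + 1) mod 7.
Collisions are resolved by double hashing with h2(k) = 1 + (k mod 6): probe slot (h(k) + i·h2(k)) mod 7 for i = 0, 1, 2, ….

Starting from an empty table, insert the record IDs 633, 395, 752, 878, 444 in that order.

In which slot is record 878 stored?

1

633: h=6 → slot 6
395: h=6, h2=6, probe 6,5 → slot 5
752: h=6, h2=3, probe 6,2 → slot 2
878: h=6, h2=3, probe 6,2,5,1 → slot 1
444: h=6, h2=1, probe 6,0 → slot 0
Table: [444, 878, 752, -, -, 395, 633]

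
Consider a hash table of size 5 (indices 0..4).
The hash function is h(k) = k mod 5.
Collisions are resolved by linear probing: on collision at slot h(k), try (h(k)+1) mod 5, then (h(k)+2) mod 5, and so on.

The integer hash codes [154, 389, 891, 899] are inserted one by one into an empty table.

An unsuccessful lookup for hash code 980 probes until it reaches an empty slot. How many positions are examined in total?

154: h=4 => slot 4
389: h=4, probe 4,0 => slot 0
891: h=1 => slot 1
899: h=4, probe 4,0,1,2 => slot 2
Table: [389, 891, 899, _, 154]
Lookup 980: h=0, probe 0,1,2,3 → slot 3 empty, not found.

4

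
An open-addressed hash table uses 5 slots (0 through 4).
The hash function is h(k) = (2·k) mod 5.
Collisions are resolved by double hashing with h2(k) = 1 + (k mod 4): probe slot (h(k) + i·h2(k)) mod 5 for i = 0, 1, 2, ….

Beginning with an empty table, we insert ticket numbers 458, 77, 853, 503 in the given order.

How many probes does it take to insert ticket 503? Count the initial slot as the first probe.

2

458: h=1 => slot 1
77: h=4 => slot 4
853: h=1, h2=2, probe 1,3 => slot 3
503: h=1, h2=4, probe 1,0 => slot 0
Table: [503, 458, -, 853, 77]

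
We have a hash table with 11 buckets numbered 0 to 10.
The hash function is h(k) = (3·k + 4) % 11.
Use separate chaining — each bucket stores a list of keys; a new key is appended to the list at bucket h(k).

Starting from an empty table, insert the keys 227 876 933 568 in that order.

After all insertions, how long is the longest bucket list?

227 -> bucket 3
876 -> bucket 3 (collision)
933 -> bucket 9
568 -> bucket 3 (collision)
Final buckets:
0: —
1: —
2: —
3: 227 -> 876 -> 568
4: —
5: —
6: —
7: —
8: —
9: 933
10: —

3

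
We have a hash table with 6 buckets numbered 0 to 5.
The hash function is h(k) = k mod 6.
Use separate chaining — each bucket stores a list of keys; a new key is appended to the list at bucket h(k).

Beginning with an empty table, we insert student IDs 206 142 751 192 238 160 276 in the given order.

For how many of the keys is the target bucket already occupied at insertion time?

3

Insert 206: h=2, bucket 2 empty → new chain.
Insert 142: h=4, bucket 4 empty → new chain.
Insert 751: h=1, bucket 1 empty → new chain.
Insert 192: h=0, bucket 0 empty → new chain.
Insert 238: h=4, bucket 4 nonempty → append to chain.
Insert 160: h=4, bucket 4 nonempty → append to chain.
Insert 276: h=0, bucket 0 nonempty → append to chain.
Final buckets:
0: 192 -> 276
1: 751
2: 206
3: ∅
4: 142 -> 238 -> 160
5: ∅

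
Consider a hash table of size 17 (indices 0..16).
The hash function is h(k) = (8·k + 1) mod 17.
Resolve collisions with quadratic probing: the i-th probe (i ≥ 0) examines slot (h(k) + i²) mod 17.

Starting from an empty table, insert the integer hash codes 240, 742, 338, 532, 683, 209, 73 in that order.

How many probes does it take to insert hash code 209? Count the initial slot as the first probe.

3

Insert 240: h=0, slot 0 empty -> index 0.
Insert 742: h=4, slot 4 empty -> index 4.
Insert 338: h=2, slot 2 empty -> index 2.
Insert 532: h=7, slot 7 empty -> index 7.
Insert 683: h=8, slot 8 empty -> index 8.
Insert 209: h=7, slots 7,8 occupied -> index 11.
Insert 73: h=7, slots 7,8,11 occupied -> index 16.
Table: [240, _, 338, _, 742, _, _, 532, 683, _, _, 209, _, _, _, _, 73]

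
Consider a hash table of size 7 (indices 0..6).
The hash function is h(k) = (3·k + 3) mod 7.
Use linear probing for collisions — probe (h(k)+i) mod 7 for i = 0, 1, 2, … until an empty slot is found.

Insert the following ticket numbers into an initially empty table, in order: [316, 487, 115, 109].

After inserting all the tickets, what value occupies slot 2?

316 hashes to 6; slot 6 is free -> place at 6.
487 hashes to 1; slot 1 is free -> place at 1.
115 hashes to 5; slot 5 is free -> place at 5.
109 hashes to 1; 1 taken -> place at 2.
Table: [∅, 487, 109, ∅, ∅, 115, 316]

109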